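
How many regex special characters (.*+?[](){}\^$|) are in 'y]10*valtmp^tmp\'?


Regex special characters are: . * + ? [ ] ( ) { } \ ^ $ |
Scanning 'y]10*valtmp^tmp\':
  pos 1: ']' -> SPECIAL
  pos 4: '*' -> SPECIAL
  pos 11: '^' -> SPECIAL
  pos 15: '\' -> SPECIAL
Special chars found: [']', '*', '^', '\\']
Total: 4

4


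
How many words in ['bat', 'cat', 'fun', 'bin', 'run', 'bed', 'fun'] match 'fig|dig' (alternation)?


Alternation 'fig|dig' matches either 'fig' or 'dig'.
Checking each word:
  'bat' -> no
  'cat' -> no
  'fun' -> no
  'bin' -> no
  'run' -> no
  'bed' -> no
  'fun' -> no
Matches: []
Count: 0

0


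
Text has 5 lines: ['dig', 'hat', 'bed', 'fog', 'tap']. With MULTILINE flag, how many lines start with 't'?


With MULTILINE flag, ^ matches the start of each line.
Lines: ['dig', 'hat', 'bed', 'fog', 'tap']
Checking which lines start with 't':
  Line 1: 'dig' -> no
  Line 2: 'hat' -> no
  Line 3: 'bed' -> no
  Line 4: 'fog' -> no
  Line 5: 'tap' -> MATCH
Matching lines: ['tap']
Count: 1

1


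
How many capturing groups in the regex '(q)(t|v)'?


To count capturing groups, count each '(' that starts a group.
Pattern: '(q)(t|v)'
Walking through the pattern:
  Position 0: '(' -> group #1
  Position 3: '(' -> group #2
Total capturing groups: 2

2


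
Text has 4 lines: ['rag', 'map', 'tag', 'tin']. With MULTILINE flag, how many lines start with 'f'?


With MULTILINE flag, ^ matches the start of each line.
Lines: ['rag', 'map', 'tag', 'tin']
Checking which lines start with 'f':
  Line 1: 'rag' -> no
  Line 2: 'map' -> no
  Line 3: 'tag' -> no
  Line 4: 'tin' -> no
Matching lines: []
Count: 0

0


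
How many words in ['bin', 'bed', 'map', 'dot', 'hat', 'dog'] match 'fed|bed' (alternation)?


Alternation 'fed|bed' matches either 'fed' or 'bed'.
Checking each word:
  'bin' -> no
  'bed' -> MATCH
  'map' -> no
  'dot' -> no
  'hat' -> no
  'dog' -> no
Matches: ['bed']
Count: 1

1


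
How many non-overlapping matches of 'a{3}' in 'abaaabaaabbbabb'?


Pattern 'a{3}' matches exactly 3 consecutive a's (greedy, non-overlapping).
String: 'abaaabaaabbbabb'
Scanning for runs of a's:
  Run at pos 0: 'a' (length 1) -> 0 match(es)
  Run at pos 2: 'aaa' (length 3) -> 1 match(es)
  Run at pos 6: 'aaa' (length 3) -> 1 match(es)
  Run at pos 12: 'a' (length 1) -> 0 match(es)
Matches found: ['aaa', 'aaa']
Total: 2

2


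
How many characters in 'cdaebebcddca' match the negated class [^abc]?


Negated class [^abc] matches any char NOT in {a, b, c}
Scanning 'cdaebebcddca':
  pos 0: 'c' -> no (excluded)
  pos 1: 'd' -> MATCH
  pos 2: 'a' -> no (excluded)
  pos 3: 'e' -> MATCH
  pos 4: 'b' -> no (excluded)
  pos 5: 'e' -> MATCH
  pos 6: 'b' -> no (excluded)
  pos 7: 'c' -> no (excluded)
  pos 8: 'd' -> MATCH
  pos 9: 'd' -> MATCH
  pos 10: 'c' -> no (excluded)
  pos 11: 'a' -> no (excluded)
Total matches: 5

5


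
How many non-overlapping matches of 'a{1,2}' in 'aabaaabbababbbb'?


Pattern 'a{1,2}' matches between 1 and 2 consecutive a's (greedy).
String: 'aabaaabbababbbb'
Finding runs of a's and applying greedy matching:
  Run at pos 0: 'aa' (length 2)
  Run at pos 3: 'aaa' (length 3)
  Run at pos 8: 'a' (length 1)
  Run at pos 10: 'a' (length 1)
Matches: ['aa', 'aa', 'a', 'a', 'a']
Count: 5

5


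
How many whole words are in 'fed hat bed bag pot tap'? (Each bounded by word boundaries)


Word boundaries (\b) mark the start/end of each word.
Text: 'fed hat bed bag pot tap'
Splitting by whitespace:
  Word 1: 'fed'
  Word 2: 'hat'
  Word 3: 'bed'
  Word 4: 'bag'
  Word 5: 'pot'
  Word 6: 'tap'
Total whole words: 6

6


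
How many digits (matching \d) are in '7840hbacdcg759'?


\d matches any digit 0-9.
Scanning '7840hbacdcg759':
  pos 0: '7' -> DIGIT
  pos 1: '8' -> DIGIT
  pos 2: '4' -> DIGIT
  pos 3: '0' -> DIGIT
  pos 11: '7' -> DIGIT
  pos 12: '5' -> DIGIT
  pos 13: '9' -> DIGIT
Digits found: ['7', '8', '4', '0', '7', '5', '9']
Total: 7

7


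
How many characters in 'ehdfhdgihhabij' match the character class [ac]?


Character class [ac] matches any of: {a, c}
Scanning string 'ehdfhdgihhabij' character by character:
  pos 0: 'e' -> no
  pos 1: 'h' -> no
  pos 2: 'd' -> no
  pos 3: 'f' -> no
  pos 4: 'h' -> no
  pos 5: 'd' -> no
  pos 6: 'g' -> no
  pos 7: 'i' -> no
  pos 8: 'h' -> no
  pos 9: 'h' -> no
  pos 10: 'a' -> MATCH
  pos 11: 'b' -> no
  pos 12: 'i' -> no
  pos 13: 'j' -> no
Total matches: 1

1


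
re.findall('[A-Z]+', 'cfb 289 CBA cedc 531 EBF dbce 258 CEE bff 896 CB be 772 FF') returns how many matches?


Pattern '[A-Z]+' finds one or more uppercase letters.
Text: 'cfb 289 CBA cedc 531 EBF dbce 258 CEE bff 896 CB be 772 FF'
Scanning for matches:
  Match 1: 'CBA'
  Match 2: 'EBF'
  Match 3: 'CEE'
  Match 4: 'CB'
  Match 5: 'FF'
Total matches: 5

5


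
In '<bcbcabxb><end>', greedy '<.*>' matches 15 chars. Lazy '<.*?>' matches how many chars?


Greedy '<.*>' tries to match as MUCH as possible.
Lazy '<.*?>' tries to match as LITTLE as possible.

String: '<bcbcabxb><end>'
Greedy '<.*>' starts at first '<' and extends to the LAST '>': '<bcbcabxb><end>' (15 chars)
Lazy '<.*?>' starts at first '<' and stops at the FIRST '>': '<bcbcabxb>' (10 chars)

10


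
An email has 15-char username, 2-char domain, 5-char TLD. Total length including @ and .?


An email address has format: username@domain.tld
Username length: 15
'@' character: 1
Domain length: 2
'.' character: 1
TLD length: 5
Total = 15 + 1 + 2 + 1 + 5 = 24

24


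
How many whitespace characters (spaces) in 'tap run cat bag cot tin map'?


\s matches whitespace characters (spaces, tabs, etc.).
Text: 'tap run cat bag cot tin map'
This text has 7 words separated by spaces.
Number of spaces = number of words - 1 = 7 - 1 = 6

6


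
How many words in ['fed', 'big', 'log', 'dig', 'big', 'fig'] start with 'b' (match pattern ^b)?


Pattern ^b anchors to start of word. Check which words begin with 'b':
  'fed' -> no
  'big' -> MATCH (starts with 'b')
  'log' -> no
  'dig' -> no
  'big' -> MATCH (starts with 'b')
  'fig' -> no
Matching words: ['big', 'big']
Count: 2

2


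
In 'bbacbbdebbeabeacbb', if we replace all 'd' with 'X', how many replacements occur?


re.sub('d', 'X', text) replaces every occurrence of 'd' with 'X'.
Text: 'bbacbbdebbeabeacbb'
Scanning for 'd':
  pos 6: 'd' -> replacement #1
Total replacements: 1

1


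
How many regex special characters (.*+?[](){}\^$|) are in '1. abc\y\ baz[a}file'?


Regex special characters are: . * + ? [ ] ( ) { } \ ^ $ |
Scanning '1. abc\y\ baz[a}file':
  pos 1: '.' -> SPECIAL
  pos 6: '\' -> SPECIAL
  pos 8: '\' -> SPECIAL
  pos 13: '[' -> SPECIAL
  pos 15: '}' -> SPECIAL
Special chars found: ['.', '\\', '\\', '[', '}']
Total: 5

5


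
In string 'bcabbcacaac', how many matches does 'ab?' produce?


Pattern 'ab?' matches 'a' optionally followed by 'b'.
String: 'bcabbcacaac'
Scanning left to right for 'a' then checking next char:
  Match 1: 'ab' (a followed by b)
  Match 2: 'a' (a not followed by b)
  Match 3: 'a' (a not followed by b)
  Match 4: 'a' (a not followed by b)
Total matches: 4

4


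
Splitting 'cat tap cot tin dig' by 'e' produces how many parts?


Splitting by 'e' breaks the string at each occurrence of the separator.
Text: 'cat tap cot tin dig'
Parts after split:
  Part 1: 'cat tap cot tin dig'
Total parts: 1

1


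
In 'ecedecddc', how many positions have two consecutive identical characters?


Looking for consecutive identical characters in 'ecedecddc':
  pos 0-1: 'e' vs 'c' -> different
  pos 1-2: 'c' vs 'e' -> different
  pos 2-3: 'e' vs 'd' -> different
  pos 3-4: 'd' vs 'e' -> different
  pos 4-5: 'e' vs 'c' -> different
  pos 5-6: 'c' vs 'd' -> different
  pos 6-7: 'd' vs 'd' -> MATCH ('dd')
  pos 7-8: 'd' vs 'c' -> different
Consecutive identical pairs: ['dd']
Count: 1

1


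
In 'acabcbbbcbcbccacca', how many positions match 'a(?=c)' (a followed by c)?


Lookahead 'a(?=c)' matches 'a' only when followed by 'c'.
String: 'acabcbbbcbcbccacca'
Checking each position where char is 'a':
  pos 0: 'a' -> MATCH (next='c')
  pos 2: 'a' -> no (next='b')
  pos 14: 'a' -> MATCH (next='c')
Matching positions: [0, 14]
Count: 2

2


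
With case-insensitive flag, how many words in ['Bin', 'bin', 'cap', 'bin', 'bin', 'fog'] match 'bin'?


Case-insensitive matching: compare each word's lowercase form to 'bin'.
  'Bin' -> lower='bin' -> MATCH
  'bin' -> lower='bin' -> MATCH
  'cap' -> lower='cap' -> no
  'bin' -> lower='bin' -> MATCH
  'bin' -> lower='bin' -> MATCH
  'fog' -> lower='fog' -> no
Matches: ['Bin', 'bin', 'bin', 'bin']
Count: 4

4


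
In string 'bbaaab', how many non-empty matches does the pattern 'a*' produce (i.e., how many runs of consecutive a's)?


Pattern 'a*' matches zero or more a's. We want non-empty runs of consecutive a's.
String: 'bbaaab'
Walking through the string to find runs of a's:
  Run 1: positions 2-4 -> 'aaa'
Non-empty runs found: ['aaa']
Count: 1

1


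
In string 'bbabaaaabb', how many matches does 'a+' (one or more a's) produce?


Pattern 'a+' matches one or more consecutive a's.
String: 'bbabaaaabb'
Scanning for runs of a:
  Match 1: 'a' (length 1)
  Match 2: 'aaaa' (length 4)
Total matches: 2

2


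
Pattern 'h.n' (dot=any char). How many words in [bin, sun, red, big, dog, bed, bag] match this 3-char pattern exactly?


Pattern 'h.n' means: starts with 'h', any single char, ends with 'n'.
Checking each word (must be exactly 3 chars):
  'bin' (len=3): no
  'sun' (len=3): no
  'red' (len=3): no
  'big' (len=3): no
  'dog' (len=3): no
  'bed' (len=3): no
  'bag' (len=3): no
Matching words: []
Total: 0

0


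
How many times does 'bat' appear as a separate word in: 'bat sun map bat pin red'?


Scanning each word for exact match 'bat':
  Word 1: 'bat' -> MATCH
  Word 2: 'sun' -> no
  Word 3: 'map' -> no
  Word 4: 'bat' -> MATCH
  Word 5: 'pin' -> no
  Word 6: 'red' -> no
Total matches: 2

2


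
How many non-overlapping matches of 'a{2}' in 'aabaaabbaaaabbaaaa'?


Pattern 'a{2}' matches exactly 2 consecutive a's (greedy, non-overlapping).
String: 'aabaaabbaaaabbaaaa'
Scanning for runs of a's:
  Run at pos 0: 'aa' (length 2) -> 1 match(es)
  Run at pos 3: 'aaa' (length 3) -> 1 match(es)
  Run at pos 8: 'aaaa' (length 4) -> 2 match(es)
  Run at pos 14: 'aaaa' (length 4) -> 2 match(es)
Matches found: ['aa', 'aa', 'aa', 'aa', 'aa', 'aa']
Total: 6

6


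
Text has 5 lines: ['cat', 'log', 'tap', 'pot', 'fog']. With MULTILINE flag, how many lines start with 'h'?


With MULTILINE flag, ^ matches the start of each line.
Lines: ['cat', 'log', 'tap', 'pot', 'fog']
Checking which lines start with 'h':
  Line 1: 'cat' -> no
  Line 2: 'log' -> no
  Line 3: 'tap' -> no
  Line 4: 'pot' -> no
  Line 5: 'fog' -> no
Matching lines: []
Count: 0

0


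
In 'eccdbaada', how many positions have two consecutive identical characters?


Looking for consecutive identical characters in 'eccdbaada':
  pos 0-1: 'e' vs 'c' -> different
  pos 1-2: 'c' vs 'c' -> MATCH ('cc')
  pos 2-3: 'c' vs 'd' -> different
  pos 3-4: 'd' vs 'b' -> different
  pos 4-5: 'b' vs 'a' -> different
  pos 5-6: 'a' vs 'a' -> MATCH ('aa')
  pos 6-7: 'a' vs 'd' -> different
  pos 7-8: 'd' vs 'a' -> different
Consecutive identical pairs: ['cc', 'aa']
Count: 2

2


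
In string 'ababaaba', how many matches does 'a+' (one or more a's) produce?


Pattern 'a+' matches one or more consecutive a's.
String: 'ababaaba'
Scanning for runs of a:
  Match 1: 'a' (length 1)
  Match 2: 'a' (length 1)
  Match 3: 'aa' (length 2)
  Match 4: 'a' (length 1)
Total matches: 4

4


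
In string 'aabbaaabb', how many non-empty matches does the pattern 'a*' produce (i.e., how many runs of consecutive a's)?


Pattern 'a*' matches zero or more a's. We want non-empty runs of consecutive a's.
String: 'aabbaaabb'
Walking through the string to find runs of a's:
  Run 1: positions 0-1 -> 'aa'
  Run 2: positions 4-6 -> 'aaa'
Non-empty runs found: ['aa', 'aaa']
Count: 2

2


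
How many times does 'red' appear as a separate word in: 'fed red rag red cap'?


Scanning each word for exact match 'red':
  Word 1: 'fed' -> no
  Word 2: 'red' -> MATCH
  Word 3: 'rag' -> no
  Word 4: 'red' -> MATCH
  Word 5: 'cap' -> no
Total matches: 2

2


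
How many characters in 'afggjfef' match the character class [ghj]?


Character class [ghj] matches any of: {g, h, j}
Scanning string 'afggjfef' character by character:
  pos 0: 'a' -> no
  pos 1: 'f' -> no
  pos 2: 'g' -> MATCH
  pos 3: 'g' -> MATCH
  pos 4: 'j' -> MATCH
  pos 5: 'f' -> no
  pos 6: 'e' -> no
  pos 7: 'f' -> no
Total matches: 3

3


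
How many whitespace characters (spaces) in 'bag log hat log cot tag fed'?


\s matches whitespace characters (spaces, tabs, etc.).
Text: 'bag log hat log cot tag fed'
This text has 7 words separated by spaces.
Number of spaces = number of words - 1 = 7 - 1 = 6

6


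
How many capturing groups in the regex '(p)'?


To count capturing groups, count each '(' that starts a group.
Pattern: '(p)'
Walking through the pattern:
  Position 0: '(' -> group #1
Total capturing groups: 1

1


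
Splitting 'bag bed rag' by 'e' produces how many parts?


Splitting by 'e' breaks the string at each occurrence of the separator.
Text: 'bag bed rag'
Parts after split:
  Part 1: 'bag b'
  Part 2: 'd rag'
Total parts: 2

2


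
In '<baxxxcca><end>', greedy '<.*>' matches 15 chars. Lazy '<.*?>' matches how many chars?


Greedy '<.*>' tries to match as MUCH as possible.
Lazy '<.*?>' tries to match as LITTLE as possible.

String: '<baxxxcca><end>'
Greedy '<.*>' starts at first '<' and extends to the LAST '>': '<baxxxcca><end>' (15 chars)
Lazy '<.*?>' starts at first '<' and stops at the FIRST '>': '<baxxxcca>' (10 chars)

10


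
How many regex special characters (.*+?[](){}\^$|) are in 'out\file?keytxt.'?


Regex special characters are: . * + ? [ ] ( ) { } \ ^ $ |
Scanning 'out\file?keytxt.':
  pos 3: '\' -> SPECIAL
  pos 8: '?' -> SPECIAL
  pos 15: '.' -> SPECIAL
Special chars found: ['\\', '?', '.']
Total: 3

3


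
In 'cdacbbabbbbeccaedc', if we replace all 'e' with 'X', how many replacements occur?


re.sub('e', 'X', text) replaces every occurrence of 'e' with 'X'.
Text: 'cdacbbabbbbeccaedc'
Scanning for 'e':
  pos 11: 'e' -> replacement #1
  pos 15: 'e' -> replacement #2
Total replacements: 2

2


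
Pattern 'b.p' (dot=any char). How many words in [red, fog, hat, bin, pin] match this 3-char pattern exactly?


Pattern 'b.p' means: starts with 'b', any single char, ends with 'p'.
Checking each word (must be exactly 3 chars):
  'red' (len=3): no
  'fog' (len=3): no
  'hat' (len=3): no
  'bin' (len=3): no
  'pin' (len=3): no
Matching words: []
Total: 0

0


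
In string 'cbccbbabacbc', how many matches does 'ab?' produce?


Pattern 'ab?' matches 'a' optionally followed by 'b'.
String: 'cbccbbabacbc'
Scanning left to right for 'a' then checking next char:
  Match 1: 'ab' (a followed by b)
  Match 2: 'a' (a not followed by b)
Total matches: 2

2


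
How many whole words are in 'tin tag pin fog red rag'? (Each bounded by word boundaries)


Word boundaries (\b) mark the start/end of each word.
Text: 'tin tag pin fog red rag'
Splitting by whitespace:
  Word 1: 'tin'
  Word 2: 'tag'
  Word 3: 'pin'
  Word 4: 'fog'
  Word 5: 'red'
  Word 6: 'rag'
Total whole words: 6

6


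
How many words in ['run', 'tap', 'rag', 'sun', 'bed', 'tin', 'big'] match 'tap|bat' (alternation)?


Alternation 'tap|bat' matches either 'tap' or 'bat'.
Checking each word:
  'run' -> no
  'tap' -> MATCH
  'rag' -> no
  'sun' -> no
  'bed' -> no
  'tin' -> no
  'big' -> no
Matches: ['tap']
Count: 1

1


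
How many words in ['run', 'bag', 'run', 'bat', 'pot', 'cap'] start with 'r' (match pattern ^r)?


Pattern ^r anchors to start of word. Check which words begin with 'r':
  'run' -> MATCH (starts with 'r')
  'bag' -> no
  'run' -> MATCH (starts with 'r')
  'bat' -> no
  'pot' -> no
  'cap' -> no
Matching words: ['run', 'run']
Count: 2

2


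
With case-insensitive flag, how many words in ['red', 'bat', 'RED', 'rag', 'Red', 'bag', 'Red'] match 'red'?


Case-insensitive matching: compare each word's lowercase form to 'red'.
  'red' -> lower='red' -> MATCH
  'bat' -> lower='bat' -> no
  'RED' -> lower='red' -> MATCH
  'rag' -> lower='rag' -> no
  'Red' -> lower='red' -> MATCH
  'bag' -> lower='bag' -> no
  'Red' -> lower='red' -> MATCH
Matches: ['red', 'RED', 'Red', 'Red']
Count: 4

4


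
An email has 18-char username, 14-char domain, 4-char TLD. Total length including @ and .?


An email address has format: username@domain.tld
Username length: 18
'@' character: 1
Domain length: 14
'.' character: 1
TLD length: 4
Total = 18 + 1 + 14 + 1 + 4 = 38

38


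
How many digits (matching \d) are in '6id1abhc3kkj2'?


\d matches any digit 0-9.
Scanning '6id1abhc3kkj2':
  pos 0: '6' -> DIGIT
  pos 3: '1' -> DIGIT
  pos 8: '3' -> DIGIT
  pos 12: '2' -> DIGIT
Digits found: ['6', '1', '3', '2']
Total: 4

4


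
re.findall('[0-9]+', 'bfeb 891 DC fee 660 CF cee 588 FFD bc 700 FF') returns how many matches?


Pattern '[0-9]+' finds one or more digits.
Text: 'bfeb 891 DC fee 660 CF cee 588 FFD bc 700 FF'
Scanning for matches:
  Match 1: '891'
  Match 2: '660'
  Match 3: '588'
  Match 4: '700'
Total matches: 4

4


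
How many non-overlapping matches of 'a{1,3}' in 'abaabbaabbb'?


Pattern 'a{1,3}' matches between 1 and 3 consecutive a's (greedy).
String: 'abaabbaabbb'
Finding runs of a's and applying greedy matching:
  Run at pos 0: 'a' (length 1)
  Run at pos 2: 'aa' (length 2)
  Run at pos 6: 'aa' (length 2)
Matches: ['a', 'aa', 'aa']
Count: 3

3


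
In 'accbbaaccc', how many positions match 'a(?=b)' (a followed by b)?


Lookahead 'a(?=b)' matches 'a' only when followed by 'b'.
String: 'accbbaaccc'
Checking each position where char is 'a':
  pos 0: 'a' -> no (next='c')
  pos 5: 'a' -> no (next='a')
  pos 6: 'a' -> no (next='c')
Matching positions: []
Count: 0

0


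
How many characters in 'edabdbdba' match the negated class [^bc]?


Negated class [^bc] matches any char NOT in {b, c}
Scanning 'edabdbdba':
  pos 0: 'e' -> MATCH
  pos 1: 'd' -> MATCH
  pos 2: 'a' -> MATCH
  pos 3: 'b' -> no (excluded)
  pos 4: 'd' -> MATCH
  pos 5: 'b' -> no (excluded)
  pos 6: 'd' -> MATCH
  pos 7: 'b' -> no (excluded)
  pos 8: 'a' -> MATCH
Total matches: 6

6


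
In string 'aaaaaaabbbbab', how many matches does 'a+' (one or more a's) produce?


Pattern 'a+' matches one or more consecutive a's.
String: 'aaaaaaabbbbab'
Scanning for runs of a:
  Match 1: 'aaaaaaa' (length 7)
  Match 2: 'a' (length 1)
Total matches: 2

2


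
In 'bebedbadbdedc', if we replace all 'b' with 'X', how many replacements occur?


re.sub('b', 'X', text) replaces every occurrence of 'b' with 'X'.
Text: 'bebedbadbdedc'
Scanning for 'b':
  pos 0: 'b' -> replacement #1
  pos 2: 'b' -> replacement #2
  pos 5: 'b' -> replacement #3
  pos 8: 'b' -> replacement #4
Total replacements: 4

4


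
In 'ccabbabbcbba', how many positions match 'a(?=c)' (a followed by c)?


Lookahead 'a(?=c)' matches 'a' only when followed by 'c'.
String: 'ccabbabbcbba'
Checking each position where char is 'a':
  pos 2: 'a' -> no (next='b')
  pos 5: 'a' -> no (next='b')
Matching positions: []
Count: 0

0


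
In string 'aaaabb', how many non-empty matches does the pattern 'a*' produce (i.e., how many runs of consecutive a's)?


Pattern 'a*' matches zero or more a's. We want non-empty runs of consecutive a's.
String: 'aaaabb'
Walking through the string to find runs of a's:
  Run 1: positions 0-3 -> 'aaaa'
Non-empty runs found: ['aaaa']
Count: 1

1


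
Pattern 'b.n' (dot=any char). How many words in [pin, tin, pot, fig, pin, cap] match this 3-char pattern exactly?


Pattern 'b.n' means: starts with 'b', any single char, ends with 'n'.
Checking each word (must be exactly 3 chars):
  'pin' (len=3): no
  'tin' (len=3): no
  'pot' (len=3): no
  'fig' (len=3): no
  'pin' (len=3): no
  'cap' (len=3): no
Matching words: []
Total: 0

0


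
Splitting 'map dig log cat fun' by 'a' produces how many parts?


Splitting by 'a' breaks the string at each occurrence of the separator.
Text: 'map dig log cat fun'
Parts after split:
  Part 1: 'm'
  Part 2: 'p dig log c'
  Part 3: 't fun'
Total parts: 3

3


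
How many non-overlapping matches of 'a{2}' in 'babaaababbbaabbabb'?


Pattern 'a{2}' matches exactly 2 consecutive a's (greedy, non-overlapping).
String: 'babaaababbbaabbabb'
Scanning for runs of a's:
  Run at pos 1: 'a' (length 1) -> 0 match(es)
  Run at pos 3: 'aaa' (length 3) -> 1 match(es)
  Run at pos 7: 'a' (length 1) -> 0 match(es)
  Run at pos 11: 'aa' (length 2) -> 1 match(es)
  Run at pos 15: 'a' (length 1) -> 0 match(es)
Matches found: ['aa', 'aa']
Total: 2

2


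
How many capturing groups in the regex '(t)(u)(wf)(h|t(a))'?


To count capturing groups, count each '(' that starts a group.
Pattern: '(t)(u)(wf)(h|t(a))'
Walking through the pattern:
  Position 0: '(' -> group #1
  Position 3: '(' -> group #2
  Position 6: '(' -> group #3
  Position 10: '(' -> group #4
  Position 14: '(' -> group #5
Total capturing groups: 5

5


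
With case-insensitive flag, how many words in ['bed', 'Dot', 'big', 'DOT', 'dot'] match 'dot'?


Case-insensitive matching: compare each word's lowercase form to 'dot'.
  'bed' -> lower='bed' -> no
  'Dot' -> lower='dot' -> MATCH
  'big' -> lower='big' -> no
  'DOT' -> lower='dot' -> MATCH
  'dot' -> lower='dot' -> MATCH
Matches: ['Dot', 'DOT', 'dot']
Count: 3

3


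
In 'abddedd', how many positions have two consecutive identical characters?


Looking for consecutive identical characters in 'abddedd':
  pos 0-1: 'a' vs 'b' -> different
  pos 1-2: 'b' vs 'd' -> different
  pos 2-3: 'd' vs 'd' -> MATCH ('dd')
  pos 3-4: 'd' vs 'e' -> different
  pos 4-5: 'e' vs 'd' -> different
  pos 5-6: 'd' vs 'd' -> MATCH ('dd')
Consecutive identical pairs: ['dd', 'dd']
Count: 2

2


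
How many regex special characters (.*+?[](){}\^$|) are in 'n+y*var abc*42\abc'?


Regex special characters are: . * + ? [ ] ( ) { } \ ^ $ |
Scanning 'n+y*var abc*42\abc':
  pos 1: '+' -> SPECIAL
  pos 3: '*' -> SPECIAL
  pos 11: '*' -> SPECIAL
  pos 14: '\' -> SPECIAL
Special chars found: ['+', '*', '*', '\\']
Total: 4

4


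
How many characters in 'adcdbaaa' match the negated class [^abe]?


Negated class [^abe] matches any char NOT in {a, b, e}
Scanning 'adcdbaaa':
  pos 0: 'a' -> no (excluded)
  pos 1: 'd' -> MATCH
  pos 2: 'c' -> MATCH
  pos 3: 'd' -> MATCH
  pos 4: 'b' -> no (excluded)
  pos 5: 'a' -> no (excluded)
  pos 6: 'a' -> no (excluded)
  pos 7: 'a' -> no (excluded)
Total matches: 3

3


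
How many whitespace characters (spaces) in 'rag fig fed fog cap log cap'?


\s matches whitespace characters (spaces, tabs, etc.).
Text: 'rag fig fed fog cap log cap'
This text has 7 words separated by spaces.
Number of spaces = number of words - 1 = 7 - 1 = 6

6


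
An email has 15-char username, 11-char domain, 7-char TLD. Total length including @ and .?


An email address has format: username@domain.tld
Username length: 15
'@' character: 1
Domain length: 11
'.' character: 1
TLD length: 7
Total = 15 + 1 + 11 + 1 + 7 = 35

35


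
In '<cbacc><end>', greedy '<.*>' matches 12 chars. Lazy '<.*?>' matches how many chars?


Greedy '<.*>' tries to match as MUCH as possible.
Lazy '<.*?>' tries to match as LITTLE as possible.

String: '<cbacc><end>'
Greedy '<.*>' starts at first '<' and extends to the LAST '>': '<cbacc><end>' (12 chars)
Lazy '<.*?>' starts at first '<' and stops at the FIRST '>': '<cbacc>' (7 chars)

7


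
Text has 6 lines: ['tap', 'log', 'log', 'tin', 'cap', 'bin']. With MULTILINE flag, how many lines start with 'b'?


With MULTILINE flag, ^ matches the start of each line.
Lines: ['tap', 'log', 'log', 'tin', 'cap', 'bin']
Checking which lines start with 'b':
  Line 1: 'tap' -> no
  Line 2: 'log' -> no
  Line 3: 'log' -> no
  Line 4: 'tin' -> no
  Line 5: 'cap' -> no
  Line 6: 'bin' -> MATCH
Matching lines: ['bin']
Count: 1

1


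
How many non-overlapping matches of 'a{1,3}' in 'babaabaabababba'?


Pattern 'a{1,3}' matches between 1 and 3 consecutive a's (greedy).
String: 'babaabaabababba'
Finding runs of a's and applying greedy matching:
  Run at pos 1: 'a' (length 1)
  Run at pos 3: 'aa' (length 2)
  Run at pos 6: 'aa' (length 2)
  Run at pos 9: 'a' (length 1)
  Run at pos 11: 'a' (length 1)
  Run at pos 14: 'a' (length 1)
Matches: ['a', 'aa', 'aa', 'a', 'a', 'a']
Count: 6

6


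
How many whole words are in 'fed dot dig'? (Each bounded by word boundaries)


Word boundaries (\b) mark the start/end of each word.
Text: 'fed dot dig'
Splitting by whitespace:
  Word 1: 'fed'
  Word 2: 'dot'
  Word 3: 'dig'
Total whole words: 3

3


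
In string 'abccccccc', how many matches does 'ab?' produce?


Pattern 'ab?' matches 'a' optionally followed by 'b'.
String: 'abccccccc'
Scanning left to right for 'a' then checking next char:
  Match 1: 'ab' (a followed by b)
Total matches: 1

1


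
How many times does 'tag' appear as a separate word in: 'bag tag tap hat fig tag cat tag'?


Scanning each word for exact match 'tag':
  Word 1: 'bag' -> no
  Word 2: 'tag' -> MATCH
  Word 3: 'tap' -> no
  Word 4: 'hat' -> no
  Word 5: 'fig' -> no
  Word 6: 'tag' -> MATCH
  Word 7: 'cat' -> no
  Word 8: 'tag' -> MATCH
Total matches: 3

3


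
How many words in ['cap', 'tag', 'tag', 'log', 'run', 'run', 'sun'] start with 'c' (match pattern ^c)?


Pattern ^c anchors to start of word. Check which words begin with 'c':
  'cap' -> MATCH (starts with 'c')
  'tag' -> no
  'tag' -> no
  'log' -> no
  'run' -> no
  'run' -> no
  'sun' -> no
Matching words: ['cap']
Count: 1

1


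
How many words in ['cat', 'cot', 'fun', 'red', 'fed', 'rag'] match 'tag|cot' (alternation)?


Alternation 'tag|cot' matches either 'tag' or 'cot'.
Checking each word:
  'cat' -> no
  'cot' -> MATCH
  'fun' -> no
  'red' -> no
  'fed' -> no
  'rag' -> no
Matches: ['cot']
Count: 1

1


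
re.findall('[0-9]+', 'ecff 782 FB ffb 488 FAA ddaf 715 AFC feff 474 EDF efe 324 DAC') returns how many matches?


Pattern '[0-9]+' finds one or more digits.
Text: 'ecff 782 FB ffb 488 FAA ddaf 715 AFC feff 474 EDF efe 324 DAC'
Scanning for matches:
  Match 1: '782'
  Match 2: '488'
  Match 3: '715'
  Match 4: '474'
  Match 5: '324'
Total matches: 5

5


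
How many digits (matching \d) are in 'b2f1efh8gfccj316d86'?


\d matches any digit 0-9.
Scanning 'b2f1efh8gfccj316d86':
  pos 1: '2' -> DIGIT
  pos 3: '1' -> DIGIT
  pos 7: '8' -> DIGIT
  pos 13: '3' -> DIGIT
  pos 14: '1' -> DIGIT
  pos 15: '6' -> DIGIT
  pos 17: '8' -> DIGIT
  pos 18: '6' -> DIGIT
Digits found: ['2', '1', '8', '3', '1', '6', '8', '6']
Total: 8

8


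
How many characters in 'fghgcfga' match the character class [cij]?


Character class [cij] matches any of: {c, i, j}
Scanning string 'fghgcfga' character by character:
  pos 0: 'f' -> no
  pos 1: 'g' -> no
  pos 2: 'h' -> no
  pos 3: 'g' -> no
  pos 4: 'c' -> MATCH
  pos 5: 'f' -> no
  pos 6: 'g' -> no
  pos 7: 'a' -> no
Total matches: 1

1


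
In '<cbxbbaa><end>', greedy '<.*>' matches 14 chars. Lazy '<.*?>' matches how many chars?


Greedy '<.*>' tries to match as MUCH as possible.
Lazy '<.*?>' tries to match as LITTLE as possible.

String: '<cbxbbaa><end>'
Greedy '<.*>' starts at first '<' and extends to the LAST '>': '<cbxbbaa><end>' (14 chars)
Lazy '<.*?>' starts at first '<' and stops at the FIRST '>': '<cbxbbaa>' (9 chars)

9


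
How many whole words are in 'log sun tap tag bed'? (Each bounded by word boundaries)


Word boundaries (\b) mark the start/end of each word.
Text: 'log sun tap tag bed'
Splitting by whitespace:
  Word 1: 'log'
  Word 2: 'sun'
  Word 3: 'tap'
  Word 4: 'tag'
  Word 5: 'bed'
Total whole words: 5

5


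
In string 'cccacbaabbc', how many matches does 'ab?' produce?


Pattern 'ab?' matches 'a' optionally followed by 'b'.
String: 'cccacbaabbc'
Scanning left to right for 'a' then checking next char:
  Match 1: 'a' (a not followed by b)
  Match 2: 'a' (a not followed by b)
  Match 3: 'ab' (a followed by b)
Total matches: 3

3


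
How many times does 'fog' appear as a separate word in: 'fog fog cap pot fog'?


Scanning each word for exact match 'fog':
  Word 1: 'fog' -> MATCH
  Word 2: 'fog' -> MATCH
  Word 3: 'cap' -> no
  Word 4: 'pot' -> no
  Word 5: 'fog' -> MATCH
Total matches: 3

3


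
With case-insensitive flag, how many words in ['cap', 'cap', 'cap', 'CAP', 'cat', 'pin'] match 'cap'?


Case-insensitive matching: compare each word's lowercase form to 'cap'.
  'cap' -> lower='cap' -> MATCH
  'cap' -> lower='cap' -> MATCH
  'cap' -> lower='cap' -> MATCH
  'CAP' -> lower='cap' -> MATCH
  'cat' -> lower='cat' -> no
  'pin' -> lower='pin' -> no
Matches: ['cap', 'cap', 'cap', 'CAP']
Count: 4

4


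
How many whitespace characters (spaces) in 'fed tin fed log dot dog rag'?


\s matches whitespace characters (spaces, tabs, etc.).
Text: 'fed tin fed log dot dog rag'
This text has 7 words separated by spaces.
Number of spaces = number of words - 1 = 7 - 1 = 6

6


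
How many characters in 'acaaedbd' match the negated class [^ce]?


Negated class [^ce] matches any char NOT in {c, e}
Scanning 'acaaedbd':
  pos 0: 'a' -> MATCH
  pos 1: 'c' -> no (excluded)
  pos 2: 'a' -> MATCH
  pos 3: 'a' -> MATCH
  pos 4: 'e' -> no (excluded)
  pos 5: 'd' -> MATCH
  pos 6: 'b' -> MATCH
  pos 7: 'd' -> MATCH
Total matches: 6

6


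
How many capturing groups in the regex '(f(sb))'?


To count capturing groups, count each '(' that starts a group.
Pattern: '(f(sb))'
Walking through the pattern:
  Position 0: '(' -> group #1
  Position 2: '(' -> group #2
Total capturing groups: 2

2


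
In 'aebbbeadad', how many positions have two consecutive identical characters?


Looking for consecutive identical characters in 'aebbbeadad':
  pos 0-1: 'a' vs 'e' -> different
  pos 1-2: 'e' vs 'b' -> different
  pos 2-3: 'b' vs 'b' -> MATCH ('bb')
  pos 3-4: 'b' vs 'b' -> MATCH ('bb')
  pos 4-5: 'b' vs 'e' -> different
  pos 5-6: 'e' vs 'a' -> different
  pos 6-7: 'a' vs 'd' -> different
  pos 7-8: 'd' vs 'a' -> different
  pos 8-9: 'a' vs 'd' -> different
Consecutive identical pairs: ['bb', 'bb']
Count: 2

2


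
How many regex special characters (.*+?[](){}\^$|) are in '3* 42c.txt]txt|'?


Regex special characters are: . * + ? [ ] ( ) { } \ ^ $ |
Scanning '3* 42c.txt]txt|':
  pos 1: '*' -> SPECIAL
  pos 6: '.' -> SPECIAL
  pos 10: ']' -> SPECIAL
  pos 14: '|' -> SPECIAL
Special chars found: ['*', '.', ']', '|']
Total: 4

4


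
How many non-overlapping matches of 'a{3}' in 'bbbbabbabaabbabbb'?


Pattern 'a{3}' matches exactly 3 consecutive a's (greedy, non-overlapping).
String: 'bbbbabbabaabbabbb'
Scanning for runs of a's:
  Run at pos 4: 'a' (length 1) -> 0 match(es)
  Run at pos 7: 'a' (length 1) -> 0 match(es)
  Run at pos 9: 'aa' (length 2) -> 0 match(es)
  Run at pos 13: 'a' (length 1) -> 0 match(es)
Matches found: []
Total: 0

0


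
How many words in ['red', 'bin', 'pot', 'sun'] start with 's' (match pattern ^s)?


Pattern ^s anchors to start of word. Check which words begin with 's':
  'red' -> no
  'bin' -> no
  'pot' -> no
  'sun' -> MATCH (starts with 's')
Matching words: ['sun']
Count: 1

1


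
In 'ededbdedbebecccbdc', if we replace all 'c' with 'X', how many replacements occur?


re.sub('c', 'X', text) replaces every occurrence of 'c' with 'X'.
Text: 'ededbdedbebecccbdc'
Scanning for 'c':
  pos 12: 'c' -> replacement #1
  pos 13: 'c' -> replacement #2
  pos 14: 'c' -> replacement #3
  pos 17: 'c' -> replacement #4
Total replacements: 4

4


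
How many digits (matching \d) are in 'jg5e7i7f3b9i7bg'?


\d matches any digit 0-9.
Scanning 'jg5e7i7f3b9i7bg':
  pos 2: '5' -> DIGIT
  pos 4: '7' -> DIGIT
  pos 6: '7' -> DIGIT
  pos 8: '3' -> DIGIT
  pos 10: '9' -> DIGIT
  pos 12: '7' -> DIGIT
Digits found: ['5', '7', '7', '3', '9', '7']
Total: 6

6


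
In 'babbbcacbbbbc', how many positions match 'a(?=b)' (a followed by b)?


Lookahead 'a(?=b)' matches 'a' only when followed by 'b'.
String: 'babbbcacbbbbc'
Checking each position where char is 'a':
  pos 1: 'a' -> MATCH (next='b')
  pos 6: 'a' -> no (next='c')
Matching positions: [1]
Count: 1

1


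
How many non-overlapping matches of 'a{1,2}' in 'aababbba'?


Pattern 'a{1,2}' matches between 1 and 2 consecutive a's (greedy).
String: 'aababbba'
Finding runs of a's and applying greedy matching:
  Run at pos 0: 'aa' (length 2)
  Run at pos 3: 'a' (length 1)
  Run at pos 7: 'a' (length 1)
Matches: ['aa', 'a', 'a']
Count: 3

3


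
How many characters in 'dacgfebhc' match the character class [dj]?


Character class [dj] matches any of: {d, j}
Scanning string 'dacgfebhc' character by character:
  pos 0: 'd' -> MATCH
  pos 1: 'a' -> no
  pos 2: 'c' -> no
  pos 3: 'g' -> no
  pos 4: 'f' -> no
  pos 5: 'e' -> no
  pos 6: 'b' -> no
  pos 7: 'h' -> no
  pos 8: 'c' -> no
Total matches: 1

1


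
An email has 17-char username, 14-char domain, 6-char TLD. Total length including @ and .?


An email address has format: username@domain.tld
Username length: 17
'@' character: 1
Domain length: 14
'.' character: 1
TLD length: 6
Total = 17 + 1 + 14 + 1 + 6 = 39

39


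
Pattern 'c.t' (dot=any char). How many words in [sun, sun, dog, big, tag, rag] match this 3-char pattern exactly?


Pattern 'c.t' means: starts with 'c', any single char, ends with 't'.
Checking each word (must be exactly 3 chars):
  'sun' (len=3): no
  'sun' (len=3): no
  'dog' (len=3): no
  'big' (len=3): no
  'tag' (len=3): no
  'rag' (len=3): no
Matching words: []
Total: 0

0


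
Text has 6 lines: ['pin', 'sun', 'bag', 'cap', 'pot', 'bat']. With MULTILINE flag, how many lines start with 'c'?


With MULTILINE flag, ^ matches the start of each line.
Lines: ['pin', 'sun', 'bag', 'cap', 'pot', 'bat']
Checking which lines start with 'c':
  Line 1: 'pin' -> no
  Line 2: 'sun' -> no
  Line 3: 'bag' -> no
  Line 4: 'cap' -> MATCH
  Line 5: 'pot' -> no
  Line 6: 'bat' -> no
Matching lines: ['cap']
Count: 1

1


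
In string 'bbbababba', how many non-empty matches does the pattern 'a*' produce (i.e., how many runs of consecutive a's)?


Pattern 'a*' matches zero or more a's. We want non-empty runs of consecutive a's.
String: 'bbbababba'
Walking through the string to find runs of a's:
  Run 1: positions 3-3 -> 'a'
  Run 2: positions 5-5 -> 'a'
  Run 3: positions 8-8 -> 'a'
Non-empty runs found: ['a', 'a', 'a']
Count: 3

3


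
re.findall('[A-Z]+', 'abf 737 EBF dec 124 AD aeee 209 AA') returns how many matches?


Pattern '[A-Z]+' finds one or more uppercase letters.
Text: 'abf 737 EBF dec 124 AD aeee 209 AA'
Scanning for matches:
  Match 1: 'EBF'
  Match 2: 'AD'
  Match 3: 'AA'
Total matches: 3

3


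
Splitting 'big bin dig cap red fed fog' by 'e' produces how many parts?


Splitting by 'e' breaks the string at each occurrence of the separator.
Text: 'big bin dig cap red fed fog'
Parts after split:
  Part 1: 'big bin dig cap r'
  Part 2: 'd f'
  Part 3: 'd fog'
Total parts: 3

3


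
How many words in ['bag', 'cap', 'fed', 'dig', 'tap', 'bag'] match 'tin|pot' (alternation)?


Alternation 'tin|pot' matches either 'tin' or 'pot'.
Checking each word:
  'bag' -> no
  'cap' -> no
  'fed' -> no
  'dig' -> no
  'tap' -> no
  'bag' -> no
Matches: []
Count: 0

0


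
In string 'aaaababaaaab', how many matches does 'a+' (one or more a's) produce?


Pattern 'a+' matches one or more consecutive a's.
String: 'aaaababaaaab'
Scanning for runs of a:
  Match 1: 'aaaa' (length 4)
  Match 2: 'a' (length 1)
  Match 3: 'aaaa' (length 4)
Total matches: 3

3


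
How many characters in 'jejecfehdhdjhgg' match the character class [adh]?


Character class [adh] matches any of: {a, d, h}
Scanning string 'jejecfehdhdjhgg' character by character:
  pos 0: 'j' -> no
  pos 1: 'e' -> no
  pos 2: 'j' -> no
  pos 3: 'e' -> no
  pos 4: 'c' -> no
  pos 5: 'f' -> no
  pos 6: 'e' -> no
  pos 7: 'h' -> MATCH
  pos 8: 'd' -> MATCH
  pos 9: 'h' -> MATCH
  pos 10: 'd' -> MATCH
  pos 11: 'j' -> no
  pos 12: 'h' -> MATCH
  pos 13: 'g' -> no
  pos 14: 'g' -> no
Total matches: 5

5


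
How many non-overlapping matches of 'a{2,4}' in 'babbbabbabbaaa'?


Pattern 'a{2,4}' matches between 2 and 4 consecutive a's (greedy).
String: 'babbbabbabbaaa'
Finding runs of a's and applying greedy matching:
  Run at pos 1: 'a' (length 1)
  Run at pos 5: 'a' (length 1)
  Run at pos 8: 'a' (length 1)
  Run at pos 11: 'aaa' (length 3)
Matches: ['aaa']
Count: 1

1


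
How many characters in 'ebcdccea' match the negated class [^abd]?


Negated class [^abd] matches any char NOT in {a, b, d}
Scanning 'ebcdccea':
  pos 0: 'e' -> MATCH
  pos 1: 'b' -> no (excluded)
  pos 2: 'c' -> MATCH
  pos 3: 'd' -> no (excluded)
  pos 4: 'c' -> MATCH
  pos 5: 'c' -> MATCH
  pos 6: 'e' -> MATCH
  pos 7: 'a' -> no (excluded)
Total matches: 5

5


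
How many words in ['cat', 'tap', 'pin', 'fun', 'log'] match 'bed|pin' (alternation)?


Alternation 'bed|pin' matches either 'bed' or 'pin'.
Checking each word:
  'cat' -> no
  'tap' -> no
  'pin' -> MATCH
  'fun' -> no
  'log' -> no
Matches: ['pin']
Count: 1

1


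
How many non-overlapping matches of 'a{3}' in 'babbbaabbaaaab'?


Pattern 'a{3}' matches exactly 3 consecutive a's (greedy, non-overlapping).
String: 'babbbaabbaaaab'
Scanning for runs of a's:
  Run at pos 1: 'a' (length 1) -> 0 match(es)
  Run at pos 5: 'aa' (length 2) -> 0 match(es)
  Run at pos 9: 'aaaa' (length 4) -> 1 match(es)
Matches found: ['aaa']
Total: 1

1


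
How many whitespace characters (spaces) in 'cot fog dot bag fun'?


\s matches whitespace characters (spaces, tabs, etc.).
Text: 'cot fog dot bag fun'
This text has 5 words separated by spaces.
Number of spaces = number of words - 1 = 5 - 1 = 4

4


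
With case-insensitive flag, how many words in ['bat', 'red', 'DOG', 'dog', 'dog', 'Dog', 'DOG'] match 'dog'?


Case-insensitive matching: compare each word's lowercase form to 'dog'.
  'bat' -> lower='bat' -> no
  'red' -> lower='red' -> no
  'DOG' -> lower='dog' -> MATCH
  'dog' -> lower='dog' -> MATCH
  'dog' -> lower='dog' -> MATCH
  'Dog' -> lower='dog' -> MATCH
  'DOG' -> lower='dog' -> MATCH
Matches: ['DOG', 'dog', 'dog', 'Dog', 'DOG']
Count: 5

5


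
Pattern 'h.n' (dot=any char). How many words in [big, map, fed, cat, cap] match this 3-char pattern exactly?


Pattern 'h.n' means: starts with 'h', any single char, ends with 'n'.
Checking each word (must be exactly 3 chars):
  'big' (len=3): no
  'map' (len=3): no
  'fed' (len=3): no
  'cat' (len=3): no
  'cap' (len=3): no
Matching words: []
Total: 0

0


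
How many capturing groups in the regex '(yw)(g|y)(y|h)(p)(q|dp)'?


To count capturing groups, count each '(' that starts a group.
Pattern: '(yw)(g|y)(y|h)(p)(q|dp)'
Walking through the pattern:
  Position 0: '(' -> group #1
  Position 4: '(' -> group #2
  Position 9: '(' -> group #3
  Position 14: '(' -> group #4
  Position 17: '(' -> group #5
Total capturing groups: 5

5


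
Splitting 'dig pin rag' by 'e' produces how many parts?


Splitting by 'e' breaks the string at each occurrence of the separator.
Text: 'dig pin rag'
Parts after split:
  Part 1: 'dig pin rag'
Total parts: 1

1


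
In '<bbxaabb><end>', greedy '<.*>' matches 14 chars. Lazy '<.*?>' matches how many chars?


Greedy '<.*>' tries to match as MUCH as possible.
Lazy '<.*?>' tries to match as LITTLE as possible.

String: '<bbxaabb><end>'
Greedy '<.*>' starts at first '<' and extends to the LAST '>': '<bbxaabb><end>' (14 chars)
Lazy '<.*?>' starts at first '<' and stops at the FIRST '>': '<bbxaabb>' (9 chars)

9


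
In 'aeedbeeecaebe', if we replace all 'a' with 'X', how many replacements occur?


re.sub('a', 'X', text) replaces every occurrence of 'a' with 'X'.
Text: 'aeedbeeecaebe'
Scanning for 'a':
  pos 0: 'a' -> replacement #1
  pos 9: 'a' -> replacement #2
Total replacements: 2

2
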